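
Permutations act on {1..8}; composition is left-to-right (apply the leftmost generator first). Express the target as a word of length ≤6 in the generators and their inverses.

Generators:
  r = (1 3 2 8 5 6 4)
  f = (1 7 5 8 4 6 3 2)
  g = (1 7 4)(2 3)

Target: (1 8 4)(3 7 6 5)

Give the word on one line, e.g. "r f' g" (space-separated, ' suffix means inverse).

  after g: (1 7 4)(2 3)
  after f': (2 6 4)(5 7 8)
  after g: (1 7 8 5 4 3 2 6)
  after f: (1 5 6 7 4 2 3)
  after f: (1 8 4)(3 7 6 5)

g f' g f f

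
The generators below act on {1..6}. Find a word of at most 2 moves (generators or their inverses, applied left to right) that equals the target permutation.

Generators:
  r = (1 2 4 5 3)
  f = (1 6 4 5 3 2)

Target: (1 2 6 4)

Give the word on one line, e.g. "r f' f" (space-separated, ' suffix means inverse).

r' f

  after r': (1 3 5 4 2)
  after f: (1 2 6 4)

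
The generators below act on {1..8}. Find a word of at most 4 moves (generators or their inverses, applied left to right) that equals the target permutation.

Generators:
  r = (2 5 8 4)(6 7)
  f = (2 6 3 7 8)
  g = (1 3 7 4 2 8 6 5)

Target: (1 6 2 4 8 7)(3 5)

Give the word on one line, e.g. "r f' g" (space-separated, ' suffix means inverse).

  after r': (2 4 8 5)(6 7)
  after r': (2 8)(4 5)
  after g': (1 5 7 3)(4 6 8)
  after g': (1 6 2 4 8 7)(3 5)

r' r' g' g'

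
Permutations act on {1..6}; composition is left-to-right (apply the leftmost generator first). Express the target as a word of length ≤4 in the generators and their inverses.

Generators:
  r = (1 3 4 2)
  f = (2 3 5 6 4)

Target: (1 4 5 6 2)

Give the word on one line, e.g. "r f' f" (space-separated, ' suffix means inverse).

r' f r

  after r': (1 2 4 3)
  after f: (1 3)(4 5 6)
  after r: (1 4 5 6 2)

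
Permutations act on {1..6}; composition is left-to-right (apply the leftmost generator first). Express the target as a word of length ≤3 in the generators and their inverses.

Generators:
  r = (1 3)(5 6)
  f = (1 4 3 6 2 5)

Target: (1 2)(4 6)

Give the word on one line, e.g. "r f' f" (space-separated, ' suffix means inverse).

  after r: (1 3)(5 6)
  after f: (1 6)(2 5)(3 4)
  after f: (1 2)(4 6)

r f f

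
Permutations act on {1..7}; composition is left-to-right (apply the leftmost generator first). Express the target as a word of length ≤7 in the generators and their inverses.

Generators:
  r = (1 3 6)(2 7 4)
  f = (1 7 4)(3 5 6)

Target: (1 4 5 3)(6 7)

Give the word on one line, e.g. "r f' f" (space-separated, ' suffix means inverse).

f' f' r' f' r'

  after f': (1 4 7)(3 6 5)
  after f': (1 7 4)(3 5 6)
  after r': (1 2 4 6)(3 5)
  after f': (1 2 7)(4 5 6)
  after r': (1 4 5 3)(6 7)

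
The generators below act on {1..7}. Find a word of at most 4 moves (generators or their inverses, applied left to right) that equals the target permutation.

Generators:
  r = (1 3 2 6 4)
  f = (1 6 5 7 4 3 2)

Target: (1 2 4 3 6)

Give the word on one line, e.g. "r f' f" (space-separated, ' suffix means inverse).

r r

  after r: (1 3 2 6 4)
  after r: (1 2 4 3 6)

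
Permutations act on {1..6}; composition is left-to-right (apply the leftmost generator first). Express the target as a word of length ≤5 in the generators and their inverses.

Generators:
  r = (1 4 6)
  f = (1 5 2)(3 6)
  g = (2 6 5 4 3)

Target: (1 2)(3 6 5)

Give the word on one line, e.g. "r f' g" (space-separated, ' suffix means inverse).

  after g': (2 3 4 5 6)
  after f': (1 2 6 5 3 4)
  after r: (1 2)(3 6 5)

g' f' r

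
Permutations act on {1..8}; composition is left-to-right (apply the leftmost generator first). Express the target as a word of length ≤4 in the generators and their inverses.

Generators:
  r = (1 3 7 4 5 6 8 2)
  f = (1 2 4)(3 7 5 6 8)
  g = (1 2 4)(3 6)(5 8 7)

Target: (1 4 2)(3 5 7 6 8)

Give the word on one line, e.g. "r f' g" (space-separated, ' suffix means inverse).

  after g': (1 4 2)(3 6)(5 7 8)
  after f: (3 8 6 7)
  after g': (1 4 2)(3 5 7 6 8)

g' f g'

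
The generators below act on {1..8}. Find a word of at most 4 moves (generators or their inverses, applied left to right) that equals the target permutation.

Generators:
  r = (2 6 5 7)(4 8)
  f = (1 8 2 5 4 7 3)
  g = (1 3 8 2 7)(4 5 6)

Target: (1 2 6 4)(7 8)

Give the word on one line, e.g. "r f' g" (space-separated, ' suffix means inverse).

  after f: (1 8 2 5 4 7 3)
  after g: (1 2 6 4)(7 8)

f g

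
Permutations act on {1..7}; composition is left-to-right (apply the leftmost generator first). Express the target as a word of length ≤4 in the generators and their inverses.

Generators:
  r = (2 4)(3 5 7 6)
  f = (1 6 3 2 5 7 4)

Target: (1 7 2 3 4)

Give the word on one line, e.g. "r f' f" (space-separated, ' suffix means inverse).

  after f: (1 6 3 2 5 7 4)
  after r': (1 7 2 3 4)

f r'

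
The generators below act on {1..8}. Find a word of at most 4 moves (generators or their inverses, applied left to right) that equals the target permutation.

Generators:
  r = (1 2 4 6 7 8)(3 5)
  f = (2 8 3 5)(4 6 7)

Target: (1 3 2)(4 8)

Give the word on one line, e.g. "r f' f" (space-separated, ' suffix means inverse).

r' f

  after r': (1 8 7 6 4 2)(3 5)
  after f: (1 3 2)(4 8)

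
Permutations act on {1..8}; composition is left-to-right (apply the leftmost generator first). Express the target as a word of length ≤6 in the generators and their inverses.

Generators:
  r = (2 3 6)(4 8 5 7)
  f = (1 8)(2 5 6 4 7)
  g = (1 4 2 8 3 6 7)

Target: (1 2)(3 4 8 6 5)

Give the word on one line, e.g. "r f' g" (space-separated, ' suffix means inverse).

  after g: (1 4 2 8 3 6 7)
  after f': (1 6 4 7 8 3 5 2)
  after r': (1 3 8 2)(4 5 6 7)
  after r': (1 2)(3 4 8 6 5)

g f' r' r'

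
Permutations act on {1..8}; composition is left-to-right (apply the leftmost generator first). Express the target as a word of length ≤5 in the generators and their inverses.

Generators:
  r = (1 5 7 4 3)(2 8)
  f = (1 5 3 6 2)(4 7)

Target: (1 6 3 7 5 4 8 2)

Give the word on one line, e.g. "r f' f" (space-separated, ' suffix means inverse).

f' r' r' f' r

  after f': (1 2 6 3 5)(4 7)
  after r': (1 8 2 6 4 5 3)
  after r': (1 2 6 7 5 4)
  after f': (1 6 4 2 3 5 7)
  after r: (1 6 3 7 5 4 8 2)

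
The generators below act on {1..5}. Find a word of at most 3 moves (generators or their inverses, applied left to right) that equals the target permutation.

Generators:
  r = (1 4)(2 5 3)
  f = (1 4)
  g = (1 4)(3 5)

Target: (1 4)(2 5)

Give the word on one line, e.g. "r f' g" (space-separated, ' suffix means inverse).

g r' r'

  after g: (1 4)(3 5)
  after r': (2 3)
  after r': (1 4)(2 5)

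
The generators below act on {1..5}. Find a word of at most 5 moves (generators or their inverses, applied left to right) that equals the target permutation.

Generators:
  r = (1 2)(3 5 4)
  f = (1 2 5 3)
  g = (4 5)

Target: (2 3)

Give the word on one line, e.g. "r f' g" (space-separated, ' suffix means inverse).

r' g' f'

  after r': (1 2)(3 4 5)
  after g': (1 2)(3 5)
  after f': (2 3)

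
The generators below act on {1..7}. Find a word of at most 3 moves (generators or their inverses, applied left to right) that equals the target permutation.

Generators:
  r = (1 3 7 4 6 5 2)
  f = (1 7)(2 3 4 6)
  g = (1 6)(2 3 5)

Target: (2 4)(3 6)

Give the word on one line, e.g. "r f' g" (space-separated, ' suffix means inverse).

  after f': (1 7)(2 6 4 3)
  after f': (2 4)(3 6)

f' f'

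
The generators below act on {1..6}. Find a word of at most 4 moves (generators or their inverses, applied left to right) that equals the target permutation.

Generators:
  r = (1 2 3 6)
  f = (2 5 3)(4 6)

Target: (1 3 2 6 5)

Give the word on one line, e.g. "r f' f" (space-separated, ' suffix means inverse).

  after r': (1 6 3 2)
  after f: (1 4 6 2)(3 5)
  after f: (1 6 5 2)
  after r': (1 3 2 6 5)

r' f f r'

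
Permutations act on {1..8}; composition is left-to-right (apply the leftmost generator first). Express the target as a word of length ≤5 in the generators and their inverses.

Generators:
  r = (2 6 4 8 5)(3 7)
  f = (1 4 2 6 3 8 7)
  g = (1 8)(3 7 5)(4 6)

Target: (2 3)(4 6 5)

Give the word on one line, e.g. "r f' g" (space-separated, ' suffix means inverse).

  after f': (1 7 8 3 6 2 4)
  after r: (1 3 4)(2 8 7 5)
  after f: (1 8)(2 7 5 6 3)
  after g': (2 3)(4 6 5)

f' r f g'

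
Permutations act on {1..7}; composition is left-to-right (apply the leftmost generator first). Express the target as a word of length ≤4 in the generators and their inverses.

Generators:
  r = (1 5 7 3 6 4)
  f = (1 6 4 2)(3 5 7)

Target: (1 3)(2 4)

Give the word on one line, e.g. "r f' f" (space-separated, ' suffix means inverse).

  after r: (1 5 7 3 6 4)
  after f': (1 3)(2 4)

r f'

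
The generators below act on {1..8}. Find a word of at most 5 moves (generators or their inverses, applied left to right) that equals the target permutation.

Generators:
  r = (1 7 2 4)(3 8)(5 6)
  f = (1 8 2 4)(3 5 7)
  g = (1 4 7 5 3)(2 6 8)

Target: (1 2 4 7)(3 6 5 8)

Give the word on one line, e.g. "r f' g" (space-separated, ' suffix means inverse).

  after r: (1 7 2 4)(3 8)(5 6)
  after g': (1 4 3 6 7 8 5 2)
  after f': (1 2 4 7)(3 6 5 8)

r g' f'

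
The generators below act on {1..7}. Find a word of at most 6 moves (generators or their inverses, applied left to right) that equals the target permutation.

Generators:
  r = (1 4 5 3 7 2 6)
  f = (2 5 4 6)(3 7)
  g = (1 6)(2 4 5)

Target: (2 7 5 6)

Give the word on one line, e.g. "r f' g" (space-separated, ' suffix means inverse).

f' f' g r f

  after f': (2 6 4 5)(3 7)
  after f': (2 4)(5 6)
  after g: (1 6 2 5)
  after r: (2 3 7)(4 5)
  after f: (2 7 5 6)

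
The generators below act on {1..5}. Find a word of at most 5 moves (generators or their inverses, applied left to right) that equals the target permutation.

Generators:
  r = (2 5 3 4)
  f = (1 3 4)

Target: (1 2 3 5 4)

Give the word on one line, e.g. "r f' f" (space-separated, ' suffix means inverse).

f r r

  after f: (1 3 4)
  after r: (1 4)(2 5 3)
  after r: (1 2 3 5 4)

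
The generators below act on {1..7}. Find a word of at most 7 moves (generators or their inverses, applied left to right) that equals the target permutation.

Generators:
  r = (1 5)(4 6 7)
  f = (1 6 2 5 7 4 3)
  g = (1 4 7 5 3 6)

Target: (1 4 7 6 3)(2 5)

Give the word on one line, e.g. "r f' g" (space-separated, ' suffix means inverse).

  after f: (1 6 2 5 7 4 3)
  after r': (1 4 3 5 6 2)
  after f: (1 3 7 4)(2 6 5)
  after g: (1 6 3 5 2)
  after r': (1 4 7 6 3)(2 5)

f r' f g r'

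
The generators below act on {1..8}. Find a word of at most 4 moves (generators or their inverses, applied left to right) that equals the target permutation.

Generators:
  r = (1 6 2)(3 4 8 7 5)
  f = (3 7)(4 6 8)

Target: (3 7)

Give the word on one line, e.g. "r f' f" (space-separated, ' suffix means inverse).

  after f: (3 7)(4 6 8)
  after f: (4 8 6)
  after f: (3 7)

f f f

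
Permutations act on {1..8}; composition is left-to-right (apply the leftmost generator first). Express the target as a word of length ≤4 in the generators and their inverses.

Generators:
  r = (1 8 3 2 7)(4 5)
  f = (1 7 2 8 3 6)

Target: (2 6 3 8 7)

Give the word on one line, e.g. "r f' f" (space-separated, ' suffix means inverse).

r f' f' r

  after r: (1 8 3 2 7)(4 5)
  after f': (1 2)(3 7 6)(4 5)
  after f': (1 7 3)(2 6 8)(4 5)
  after r: (2 6 3 8 7)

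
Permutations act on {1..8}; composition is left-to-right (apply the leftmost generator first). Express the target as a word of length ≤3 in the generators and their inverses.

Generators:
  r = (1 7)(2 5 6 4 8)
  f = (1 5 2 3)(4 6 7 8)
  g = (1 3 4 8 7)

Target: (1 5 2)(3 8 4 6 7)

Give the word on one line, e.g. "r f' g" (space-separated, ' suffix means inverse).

  after r': (1 7)(2 8 4 6 5)
  after f': (1 6)(2 7 3)
  after r': (1 5 2)(3 8 4 6 7)

r' f' r'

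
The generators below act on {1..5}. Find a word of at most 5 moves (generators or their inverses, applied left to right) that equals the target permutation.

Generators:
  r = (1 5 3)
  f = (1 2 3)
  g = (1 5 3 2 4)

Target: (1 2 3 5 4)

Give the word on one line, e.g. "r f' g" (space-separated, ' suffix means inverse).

  after f': (1 3 2)
  after r: (2 5 3)
  after f': (1 3)(2 5)
  after g: (1 2 3 5 4)

f' r f' g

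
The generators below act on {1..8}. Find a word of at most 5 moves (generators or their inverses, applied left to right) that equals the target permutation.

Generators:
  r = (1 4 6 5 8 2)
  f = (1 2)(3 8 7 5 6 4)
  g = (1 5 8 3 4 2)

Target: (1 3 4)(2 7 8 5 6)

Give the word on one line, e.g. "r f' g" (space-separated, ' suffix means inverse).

r' r' f'

  after r': (1 2 8 5 6 4)
  after r': (1 8 6)(2 5 4)
  after f': (1 3 4)(2 7 8 5 6)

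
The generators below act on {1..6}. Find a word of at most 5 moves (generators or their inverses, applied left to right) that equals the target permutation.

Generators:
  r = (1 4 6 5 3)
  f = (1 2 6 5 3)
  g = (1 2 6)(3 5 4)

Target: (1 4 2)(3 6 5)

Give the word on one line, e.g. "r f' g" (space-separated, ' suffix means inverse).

g r' g' r f

  after g: (1 2 6)(3 5 4)
  after r': (1 2 4 5)(3 6)
  after g': (2 5 6 4 3)
  after r: (1 4)(2 3)
  after f: (1 4 2)(3 6 5)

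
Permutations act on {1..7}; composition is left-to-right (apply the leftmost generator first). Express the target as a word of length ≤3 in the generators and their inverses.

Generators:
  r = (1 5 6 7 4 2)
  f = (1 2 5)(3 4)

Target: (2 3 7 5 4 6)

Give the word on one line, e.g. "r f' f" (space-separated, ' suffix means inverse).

r' f r'

  after r': (1 2 4 7 6 5)
  after f: (1 5 2 3 4 7 6)
  after r': (2 3 7 5 4 6)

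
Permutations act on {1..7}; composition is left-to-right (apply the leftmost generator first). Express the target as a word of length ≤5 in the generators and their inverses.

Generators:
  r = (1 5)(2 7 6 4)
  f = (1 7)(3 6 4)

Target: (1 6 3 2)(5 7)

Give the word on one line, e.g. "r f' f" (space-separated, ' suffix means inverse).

  after f': (1 7)(3 4 6)
  after r: (1 6 3 2 7 5)
  after f': (1 3 2)(4 6)(5 7)
  after f': (1 4 3 2 7 5)
  after f': (1 6 3 2)(5 7)

f' r f' f' f'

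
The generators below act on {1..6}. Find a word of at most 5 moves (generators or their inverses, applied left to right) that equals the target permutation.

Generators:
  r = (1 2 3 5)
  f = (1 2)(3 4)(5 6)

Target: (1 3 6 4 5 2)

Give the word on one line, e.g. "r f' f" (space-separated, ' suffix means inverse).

f r f r f'

  after f: (1 2)(3 4)(5 6)
  after r: (1 3 4 5 6)
  after f: (1 4 6 2)
  after r: (1 4 6 3 5)
  after f': (1 3 6 4 5 2)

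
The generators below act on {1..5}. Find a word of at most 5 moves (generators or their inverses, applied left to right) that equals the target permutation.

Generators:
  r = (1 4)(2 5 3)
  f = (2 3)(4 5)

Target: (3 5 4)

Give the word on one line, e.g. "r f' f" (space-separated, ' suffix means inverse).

f' r' r'

  after f': (2 3)(4 5)
  after r': (1 4 2 5)
  after r': (3 5 4)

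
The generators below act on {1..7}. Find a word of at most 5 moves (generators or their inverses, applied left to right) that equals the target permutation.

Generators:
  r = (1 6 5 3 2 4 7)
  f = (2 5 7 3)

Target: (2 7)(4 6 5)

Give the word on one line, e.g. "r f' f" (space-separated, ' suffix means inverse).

r f' r' f' f'

  after r: (1 6 5 3 2 4 7)
  after f': (1 6 2 4 5 7)
  after r': (3 5 4 6)
  after f': (2 3)(4 6 7 5)
  after f': (2 7)(4 6 5)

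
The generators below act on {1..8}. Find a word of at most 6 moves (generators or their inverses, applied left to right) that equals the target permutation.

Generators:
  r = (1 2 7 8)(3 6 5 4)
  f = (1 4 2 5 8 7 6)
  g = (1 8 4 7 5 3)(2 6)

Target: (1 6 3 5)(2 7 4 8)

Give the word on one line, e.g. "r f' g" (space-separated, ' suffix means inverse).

r g' r' f' r

  after r: (1 2 7 8)(3 6 5 4)
  after g': (1 6 7)(2 4 5 8 3)
  after r': (1 3)(2 5 7 8 4 6)
  after f': (1 3 6 4 7 5 8)
  after r: (1 6 3 5)(2 7 4 8)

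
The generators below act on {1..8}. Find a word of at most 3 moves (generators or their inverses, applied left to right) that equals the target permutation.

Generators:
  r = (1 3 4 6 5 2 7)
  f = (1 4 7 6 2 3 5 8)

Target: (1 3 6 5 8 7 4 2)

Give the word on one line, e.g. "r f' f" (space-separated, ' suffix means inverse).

f r'

  after f: (1 4 7 6 2 3 5 8)
  after r': (1 3 6 5 8 7 4 2)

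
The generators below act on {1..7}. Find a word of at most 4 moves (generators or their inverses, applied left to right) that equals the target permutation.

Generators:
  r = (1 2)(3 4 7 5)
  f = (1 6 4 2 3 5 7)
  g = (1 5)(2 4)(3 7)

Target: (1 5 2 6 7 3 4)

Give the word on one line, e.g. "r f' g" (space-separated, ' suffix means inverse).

  after f': (1 7 5 3 2 4 6)
  after f': (1 5 2 6 7 3 4)

f' f'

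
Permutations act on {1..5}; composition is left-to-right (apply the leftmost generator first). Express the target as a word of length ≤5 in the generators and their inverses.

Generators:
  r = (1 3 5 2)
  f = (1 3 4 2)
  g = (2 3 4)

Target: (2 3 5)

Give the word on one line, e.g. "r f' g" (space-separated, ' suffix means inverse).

r g g f

  after r: (1 3 5 2)
  after g: (1 4 2)(3 5)
  after g: (1 2)(3 5 4)
  after f: (2 3 5)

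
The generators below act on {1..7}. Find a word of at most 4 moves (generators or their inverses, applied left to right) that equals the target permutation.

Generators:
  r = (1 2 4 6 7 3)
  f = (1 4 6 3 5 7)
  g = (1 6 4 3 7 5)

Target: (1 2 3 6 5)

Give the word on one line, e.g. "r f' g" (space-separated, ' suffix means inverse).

r g

  after r: (1 2 4 6 7 3)
  after g: (1 2 3 6 5)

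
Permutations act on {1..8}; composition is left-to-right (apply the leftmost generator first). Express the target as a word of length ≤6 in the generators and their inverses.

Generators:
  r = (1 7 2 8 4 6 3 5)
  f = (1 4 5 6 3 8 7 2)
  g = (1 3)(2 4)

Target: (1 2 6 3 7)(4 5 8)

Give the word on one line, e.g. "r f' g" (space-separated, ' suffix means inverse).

  after f': (1 2 7 8 3 6 5 4)
  after g: (1 4 3 6 5 2 7 8)
  after f': (2 8)(3 5 7)(4 6)
  after r: (1 7 5 2 4 3)
  after r: (1 2 6 3 7)(4 5 8)

f' g f' r r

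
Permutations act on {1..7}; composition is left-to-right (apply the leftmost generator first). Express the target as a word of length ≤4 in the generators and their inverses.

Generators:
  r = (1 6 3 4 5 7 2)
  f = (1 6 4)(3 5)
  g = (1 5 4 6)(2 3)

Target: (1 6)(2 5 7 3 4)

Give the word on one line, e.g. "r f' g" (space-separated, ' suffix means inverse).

r f' g'

  after r: (1 6 3 4 5 7 2)
  after f': (2 4 3 6 5 7)
  after g': (1 6)(2 5 7 3 4)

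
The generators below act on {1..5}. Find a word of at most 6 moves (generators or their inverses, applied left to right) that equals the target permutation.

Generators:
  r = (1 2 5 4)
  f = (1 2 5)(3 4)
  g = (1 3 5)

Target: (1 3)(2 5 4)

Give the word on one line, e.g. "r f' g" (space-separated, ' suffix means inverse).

  after f': (1 5 2)(3 4)
  after r: (1 4 3)
  after g: (1 4 5)
  after g: (1 4)(3 5)
  after f: (1 3)(2 5 4)

f' r g g f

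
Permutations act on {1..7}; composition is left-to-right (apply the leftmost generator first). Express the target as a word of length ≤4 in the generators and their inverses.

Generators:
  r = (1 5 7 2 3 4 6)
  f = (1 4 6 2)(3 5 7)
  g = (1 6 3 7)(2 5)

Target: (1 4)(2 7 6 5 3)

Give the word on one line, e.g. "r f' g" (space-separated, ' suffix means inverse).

f g'

  after f: (1 4 6 2)(3 5 7)
  after g': (1 4)(2 7 6 5 3)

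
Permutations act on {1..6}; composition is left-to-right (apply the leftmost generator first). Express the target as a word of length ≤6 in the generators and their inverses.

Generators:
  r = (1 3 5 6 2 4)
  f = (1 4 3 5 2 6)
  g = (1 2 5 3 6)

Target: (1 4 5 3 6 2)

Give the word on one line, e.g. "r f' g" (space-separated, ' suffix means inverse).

r r r f' r

  after r: (1 3 5 6 2 4)
  after r: (1 5 2)(3 6 4)
  after r: (1 6)(2 3)(4 5)
  after f': (1 2 4 3 5)
  after r: (1 4 5 3 6 2)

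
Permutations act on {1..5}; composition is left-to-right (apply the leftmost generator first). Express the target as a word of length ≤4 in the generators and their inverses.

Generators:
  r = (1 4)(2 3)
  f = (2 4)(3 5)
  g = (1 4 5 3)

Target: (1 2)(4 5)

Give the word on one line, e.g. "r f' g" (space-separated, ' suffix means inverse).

  after g: (1 4 5 3)
  after f: (1 2 4 3)
  after g': (1 2)(4 5)

g f g'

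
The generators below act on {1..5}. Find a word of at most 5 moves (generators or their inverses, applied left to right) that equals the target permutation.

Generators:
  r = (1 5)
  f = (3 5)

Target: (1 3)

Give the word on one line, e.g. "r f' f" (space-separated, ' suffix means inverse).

f' r' r' r' f

  after f': (3 5)
  after r': (1 5 3)
  after r': (3 5)
  after r': (1 5 3)
  after f: (1 3)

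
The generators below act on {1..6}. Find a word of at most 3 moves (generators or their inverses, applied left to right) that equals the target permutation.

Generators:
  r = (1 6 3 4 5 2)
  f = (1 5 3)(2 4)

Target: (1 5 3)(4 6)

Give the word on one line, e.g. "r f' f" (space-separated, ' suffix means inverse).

  after f': (1 3 5)(2 4)
  after r: (1 4)(2 5 6 3)
  after r: (1 5 3)(4 6)

f' r r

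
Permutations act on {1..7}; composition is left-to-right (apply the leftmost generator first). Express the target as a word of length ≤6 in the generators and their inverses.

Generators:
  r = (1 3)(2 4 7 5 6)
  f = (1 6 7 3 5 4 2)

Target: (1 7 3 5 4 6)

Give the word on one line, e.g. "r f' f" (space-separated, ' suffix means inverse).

  after f: (1 6 7 3 5 4 2)
  after r: (1 2 3 6 5 7)
  after f: (2 5 3 7 6 4)
  after f: (1 6 2 4)
  after f: (1 7 3 5 4 6)

f r f f f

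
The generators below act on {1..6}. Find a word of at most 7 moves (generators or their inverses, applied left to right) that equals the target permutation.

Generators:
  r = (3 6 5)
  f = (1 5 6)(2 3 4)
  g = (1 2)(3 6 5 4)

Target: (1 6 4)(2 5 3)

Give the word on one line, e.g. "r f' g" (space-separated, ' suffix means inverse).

r g g f r'

  after r: (3 6 5)
  after g: (1 2)(3 5 6 4)
  after g: (3 4 6)
  after f: (1 5 6 4)(2 3)
  after r': (1 6 4)(2 5 3)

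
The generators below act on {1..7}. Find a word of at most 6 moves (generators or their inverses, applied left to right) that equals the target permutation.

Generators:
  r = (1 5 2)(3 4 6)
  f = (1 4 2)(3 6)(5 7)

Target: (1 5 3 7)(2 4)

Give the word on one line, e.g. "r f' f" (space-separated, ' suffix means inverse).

  after r': (1 2 5)(3 6 4)
  after r': (1 5 2)(3 4 6)
  after f': (1 7 5 4 3)
  after r: (1 7 2)(3 5 6)
  after f: (1 5 3 7)(2 4)

r' r' f' r f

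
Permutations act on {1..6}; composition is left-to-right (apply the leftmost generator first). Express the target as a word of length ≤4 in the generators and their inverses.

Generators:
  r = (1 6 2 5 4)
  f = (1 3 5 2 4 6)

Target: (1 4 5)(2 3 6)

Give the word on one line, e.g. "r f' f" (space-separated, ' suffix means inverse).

  after f': (1 6 4 2 5 3)
  after f': (1 4 5)(2 3 6)

f' f'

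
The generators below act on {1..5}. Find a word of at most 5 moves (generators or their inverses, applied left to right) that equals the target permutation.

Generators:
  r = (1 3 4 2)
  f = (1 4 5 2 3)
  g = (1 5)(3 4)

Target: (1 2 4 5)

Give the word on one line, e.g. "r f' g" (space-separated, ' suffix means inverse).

  after g: (1 5)(3 4)
  after r: (1 5 3 2)
  after f: (1 2 4 5)
  after g': (1 2 3 4)
  after g': (1 2 4 5)

g r f g' g'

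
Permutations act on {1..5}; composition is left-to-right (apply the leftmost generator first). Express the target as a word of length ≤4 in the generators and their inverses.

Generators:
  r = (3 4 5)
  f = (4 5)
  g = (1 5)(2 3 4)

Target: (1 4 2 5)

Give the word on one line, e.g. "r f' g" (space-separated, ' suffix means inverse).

g r'

  after g: (1 5)(2 3 4)
  after r': (1 4 2 5)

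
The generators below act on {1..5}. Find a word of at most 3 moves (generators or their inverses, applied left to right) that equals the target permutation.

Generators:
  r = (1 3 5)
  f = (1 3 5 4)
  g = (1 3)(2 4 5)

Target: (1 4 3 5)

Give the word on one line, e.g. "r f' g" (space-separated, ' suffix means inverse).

  after f': (1 4 5 3)
  after r': (1 4 3 5)

f' r'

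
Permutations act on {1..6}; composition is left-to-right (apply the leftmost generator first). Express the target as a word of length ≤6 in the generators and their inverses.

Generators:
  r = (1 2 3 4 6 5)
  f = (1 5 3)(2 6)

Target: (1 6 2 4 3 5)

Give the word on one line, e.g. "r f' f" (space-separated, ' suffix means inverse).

r' f f r f'

  after r': (1 5 6 4 3 2)
  after f: (1 3 6 4)(2 5)
  after f: (2 3)(4 5 6)
  after r: (1 2 4)
  after f': (1 6 2 4 3 5)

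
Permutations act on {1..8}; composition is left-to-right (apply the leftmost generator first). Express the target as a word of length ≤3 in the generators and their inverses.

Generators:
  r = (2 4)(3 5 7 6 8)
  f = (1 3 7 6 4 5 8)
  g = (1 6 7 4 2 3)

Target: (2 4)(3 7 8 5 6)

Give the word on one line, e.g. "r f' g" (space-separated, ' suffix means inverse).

r' r' r'

  after r': (2 4)(3 8 6 7 5)
  after r': (3 6 5 8 7)
  after r': (2 4)(3 7 8 5 6)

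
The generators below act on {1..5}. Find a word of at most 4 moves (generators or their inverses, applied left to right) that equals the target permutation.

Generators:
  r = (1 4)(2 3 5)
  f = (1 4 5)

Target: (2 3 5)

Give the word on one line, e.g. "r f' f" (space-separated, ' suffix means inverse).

  after r': (1 4)(2 5 3)
  after r': (2 3 5)

r' r'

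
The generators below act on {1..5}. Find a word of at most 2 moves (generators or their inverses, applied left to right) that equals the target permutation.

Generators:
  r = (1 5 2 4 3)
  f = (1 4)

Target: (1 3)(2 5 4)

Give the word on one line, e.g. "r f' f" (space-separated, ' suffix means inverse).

r' f

  after r': (1 3 4 2 5)
  after f: (1 3)(2 5 4)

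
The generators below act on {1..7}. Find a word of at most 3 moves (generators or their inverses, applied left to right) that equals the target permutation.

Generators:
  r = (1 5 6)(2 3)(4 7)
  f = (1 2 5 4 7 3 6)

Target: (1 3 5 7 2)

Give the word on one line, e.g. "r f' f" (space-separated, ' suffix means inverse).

  after f: (1 2 5 4 7 3 6)
  after r': (1 3 5 7 2)

f r'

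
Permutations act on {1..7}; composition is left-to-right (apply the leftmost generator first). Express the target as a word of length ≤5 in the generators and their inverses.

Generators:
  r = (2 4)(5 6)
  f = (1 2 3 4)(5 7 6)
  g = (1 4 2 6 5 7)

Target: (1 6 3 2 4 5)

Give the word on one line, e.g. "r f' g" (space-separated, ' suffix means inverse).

g' g' f'

  after g': (1 7 5 6 2 4)
  after g': (1 5 2)(4 7 6)
  after f': (1 6 3 2 4 5)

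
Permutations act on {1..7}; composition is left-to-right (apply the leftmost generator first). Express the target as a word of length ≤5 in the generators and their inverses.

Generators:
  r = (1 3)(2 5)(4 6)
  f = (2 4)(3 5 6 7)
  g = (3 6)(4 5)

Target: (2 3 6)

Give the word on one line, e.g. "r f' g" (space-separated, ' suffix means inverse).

f' g f'

  after f': (2 4)(3 7 6 5)
  after g: (2 5 6 4)(3 7)
  after f': (2 3 6)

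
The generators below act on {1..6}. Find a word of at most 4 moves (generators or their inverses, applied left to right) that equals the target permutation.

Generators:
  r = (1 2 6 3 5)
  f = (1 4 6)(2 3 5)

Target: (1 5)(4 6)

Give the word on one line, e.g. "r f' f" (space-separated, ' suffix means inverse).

f' r r

  after f': (1 6 4)(2 5 3)
  after r: (1 3 6 4 2)
  after r: (1 5)(4 6)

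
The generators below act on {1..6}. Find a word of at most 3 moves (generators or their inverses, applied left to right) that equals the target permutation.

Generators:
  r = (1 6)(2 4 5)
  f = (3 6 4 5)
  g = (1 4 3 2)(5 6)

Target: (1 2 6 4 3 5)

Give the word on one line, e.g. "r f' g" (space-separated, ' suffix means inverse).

g r'

  after g: (1 4 3 2)(5 6)
  after r': (1 2 6 4 3 5)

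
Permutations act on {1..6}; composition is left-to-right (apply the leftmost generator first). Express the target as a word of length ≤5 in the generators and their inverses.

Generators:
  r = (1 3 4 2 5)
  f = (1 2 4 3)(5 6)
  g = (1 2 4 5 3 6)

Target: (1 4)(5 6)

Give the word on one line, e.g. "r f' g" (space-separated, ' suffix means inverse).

  after g: (1 2 4 5 3 6)
  after r: (1 5 4)(3 6)
  after g: (1 3)(2 4)
  after f': (1 4)(5 6)

g r g f'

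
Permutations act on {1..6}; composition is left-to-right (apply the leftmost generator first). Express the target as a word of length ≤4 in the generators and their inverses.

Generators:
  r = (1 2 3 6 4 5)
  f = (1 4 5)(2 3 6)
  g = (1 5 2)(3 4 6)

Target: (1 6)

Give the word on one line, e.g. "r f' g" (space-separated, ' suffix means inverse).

f r'

  after f: (1 4 5)(2 3 6)
  after r': (1 6)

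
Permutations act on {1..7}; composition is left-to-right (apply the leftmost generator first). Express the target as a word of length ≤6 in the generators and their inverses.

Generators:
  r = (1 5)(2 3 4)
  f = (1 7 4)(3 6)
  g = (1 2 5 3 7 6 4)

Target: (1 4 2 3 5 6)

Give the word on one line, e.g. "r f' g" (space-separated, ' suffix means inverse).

  after f: (1 7 4)(3 6)
  after r': (1 7 3 6 2 4 5)
  after f': (2 7 6)(4 5)
  after g': (1 4 2 3 5 6)

f r' f' g'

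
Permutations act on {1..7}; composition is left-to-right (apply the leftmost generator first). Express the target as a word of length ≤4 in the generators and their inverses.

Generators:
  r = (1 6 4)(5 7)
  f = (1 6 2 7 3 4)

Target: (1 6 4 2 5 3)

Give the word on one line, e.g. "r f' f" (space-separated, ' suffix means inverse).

r' f r

  after r': (1 4 6)(5 7)
  after f: (2 7 5 3 4)
  after r: (1 6 4 2 5 3)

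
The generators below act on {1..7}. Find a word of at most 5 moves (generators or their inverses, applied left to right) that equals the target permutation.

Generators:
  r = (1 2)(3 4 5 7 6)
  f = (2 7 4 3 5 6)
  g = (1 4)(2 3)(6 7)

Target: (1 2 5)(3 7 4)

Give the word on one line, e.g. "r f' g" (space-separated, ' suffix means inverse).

r r f r'

  after r: (1 2)(3 4 5 7 6)
  after r: (3 5 6 4 7)
  after f: (2 7 5)(3 6)
  after r': (1 2 5)(3 7 4)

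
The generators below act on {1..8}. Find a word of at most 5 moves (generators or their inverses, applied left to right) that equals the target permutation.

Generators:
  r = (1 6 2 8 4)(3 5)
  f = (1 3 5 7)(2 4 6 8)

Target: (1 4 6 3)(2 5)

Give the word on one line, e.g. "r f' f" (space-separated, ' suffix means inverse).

r' f' r f' f'

  after r': (1 4 8 2 6)(3 5)
  after f': (1 2 4 6 7 5)
  after r: (1 8 4 2)(3 5 6 7)
  after f': (1 6 5 4 8 2 7)
  after f': (1 4 6 3)(2 5)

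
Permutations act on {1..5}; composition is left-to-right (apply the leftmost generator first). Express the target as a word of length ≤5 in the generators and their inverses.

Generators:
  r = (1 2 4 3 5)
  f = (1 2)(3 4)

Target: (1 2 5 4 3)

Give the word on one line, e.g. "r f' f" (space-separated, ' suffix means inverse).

  after r: (1 2 4 3 5)
  after f: (2 3 5)
  after r: (1 2 5 4 3)

r f r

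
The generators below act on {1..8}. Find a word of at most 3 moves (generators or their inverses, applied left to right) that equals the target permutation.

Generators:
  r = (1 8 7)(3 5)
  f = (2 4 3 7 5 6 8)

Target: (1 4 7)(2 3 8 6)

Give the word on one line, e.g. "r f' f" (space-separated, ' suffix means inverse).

r f f

  after r: (1 8 7)(3 5)
  after f: (1 2 4 3 6 8 5 7)
  after f: (1 4 7)(2 3 8 6)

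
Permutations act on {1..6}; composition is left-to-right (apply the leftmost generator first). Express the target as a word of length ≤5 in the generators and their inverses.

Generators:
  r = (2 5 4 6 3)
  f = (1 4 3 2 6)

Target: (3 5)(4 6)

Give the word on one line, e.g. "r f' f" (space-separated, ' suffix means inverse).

  after f': (1 6 2 3 4)
  after r': (1 4)(2 6 3 5)
  after f': (3 5)(4 6)

f' r' f'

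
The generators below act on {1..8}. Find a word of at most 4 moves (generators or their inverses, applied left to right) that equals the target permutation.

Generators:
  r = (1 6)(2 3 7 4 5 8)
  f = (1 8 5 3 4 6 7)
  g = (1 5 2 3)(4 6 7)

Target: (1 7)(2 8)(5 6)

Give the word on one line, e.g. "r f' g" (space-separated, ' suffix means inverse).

g' r

  after g': (1 3 2 5)(4 7 6)
  after r: (1 7)(2 8)(5 6)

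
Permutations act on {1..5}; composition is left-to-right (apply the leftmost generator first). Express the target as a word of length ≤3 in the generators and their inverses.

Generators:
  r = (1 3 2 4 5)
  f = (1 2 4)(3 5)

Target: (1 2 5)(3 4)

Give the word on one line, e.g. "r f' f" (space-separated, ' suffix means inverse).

  after f': (1 4 2)(3 5)
  after r': (1 2 5)(3 4)

f' r'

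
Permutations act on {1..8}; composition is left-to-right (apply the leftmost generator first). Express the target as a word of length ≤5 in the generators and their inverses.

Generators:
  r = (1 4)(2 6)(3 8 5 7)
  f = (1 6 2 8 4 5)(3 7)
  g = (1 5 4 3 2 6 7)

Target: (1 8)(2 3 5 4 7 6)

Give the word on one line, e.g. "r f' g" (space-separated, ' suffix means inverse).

  after r: (1 4)(2 6)(3 8 5 7)
  after g: (1 3 8 4 5)(2 7)
  after r: (1 8)(2 3 5 4 7 6)

r g r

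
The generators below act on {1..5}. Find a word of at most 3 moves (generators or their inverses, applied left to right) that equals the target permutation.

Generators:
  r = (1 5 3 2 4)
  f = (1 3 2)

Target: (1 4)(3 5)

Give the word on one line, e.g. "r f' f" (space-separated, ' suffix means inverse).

  after f': (1 2 3)
  after r: (1 4)(3 5)

f' r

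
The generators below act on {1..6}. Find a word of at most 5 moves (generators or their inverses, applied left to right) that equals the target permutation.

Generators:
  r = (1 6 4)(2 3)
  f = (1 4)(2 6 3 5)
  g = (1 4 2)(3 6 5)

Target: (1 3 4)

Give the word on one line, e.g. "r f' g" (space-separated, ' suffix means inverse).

  after f': (1 4)(2 5 3 6)
  after r: (2 5)(3 4 6)
  after r: (1 6 2 5 3)
  after f: (1 3 4)

f' r r f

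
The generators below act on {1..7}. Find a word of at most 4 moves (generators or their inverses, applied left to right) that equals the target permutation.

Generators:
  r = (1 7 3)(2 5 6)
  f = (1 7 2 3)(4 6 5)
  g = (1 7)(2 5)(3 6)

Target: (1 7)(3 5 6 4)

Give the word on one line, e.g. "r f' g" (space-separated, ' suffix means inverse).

r' f g

  after r': (1 3 7)(2 6 5)
  after f: (2 5 3)(4 6)
  after g: (1 7)(3 5 6 4)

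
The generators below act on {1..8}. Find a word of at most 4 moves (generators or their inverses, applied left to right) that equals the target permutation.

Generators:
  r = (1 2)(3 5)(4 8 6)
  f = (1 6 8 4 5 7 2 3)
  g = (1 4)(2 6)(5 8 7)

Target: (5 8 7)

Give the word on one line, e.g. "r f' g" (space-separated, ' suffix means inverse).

  after g': (1 4)(2 6)(5 7 8)
  after g': (5 8 7)

g' g'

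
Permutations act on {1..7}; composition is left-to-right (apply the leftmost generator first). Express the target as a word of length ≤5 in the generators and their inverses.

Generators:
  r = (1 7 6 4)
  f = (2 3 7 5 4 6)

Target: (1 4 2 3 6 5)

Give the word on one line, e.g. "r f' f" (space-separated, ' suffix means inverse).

  after r': (1 4 6 7)
  after f: (1 6 5 4 2 3 7)
  after r: (1 4 2 3 6 5)

r' f r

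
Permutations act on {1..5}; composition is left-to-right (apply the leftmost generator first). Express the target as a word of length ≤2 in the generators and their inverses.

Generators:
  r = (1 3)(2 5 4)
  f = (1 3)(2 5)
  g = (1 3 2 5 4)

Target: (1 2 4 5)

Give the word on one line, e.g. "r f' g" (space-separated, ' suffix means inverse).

  after r: (1 3)(2 5 4)
  after g: (1 2 4 5)

r g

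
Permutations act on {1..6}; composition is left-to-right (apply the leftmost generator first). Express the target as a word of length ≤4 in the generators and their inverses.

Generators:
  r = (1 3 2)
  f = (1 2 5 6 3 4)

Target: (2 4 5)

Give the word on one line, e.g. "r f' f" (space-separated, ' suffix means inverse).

f' r f

  after f': (1 4 3 6 5 2)
  after r: (1 4 2 3 6 5)
  after f: (2 4 5)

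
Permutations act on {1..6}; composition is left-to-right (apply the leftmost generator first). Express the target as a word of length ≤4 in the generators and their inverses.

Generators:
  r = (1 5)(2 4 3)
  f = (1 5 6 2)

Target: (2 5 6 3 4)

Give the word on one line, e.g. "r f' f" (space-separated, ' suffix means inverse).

  after f: (1 5 6 2)
  after r': (2 5 6 3 4)

f r'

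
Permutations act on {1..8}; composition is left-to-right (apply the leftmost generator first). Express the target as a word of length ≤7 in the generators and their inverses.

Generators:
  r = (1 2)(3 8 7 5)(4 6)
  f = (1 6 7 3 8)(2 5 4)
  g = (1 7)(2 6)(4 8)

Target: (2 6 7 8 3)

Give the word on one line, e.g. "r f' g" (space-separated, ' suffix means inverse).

  after r': (1 2)(3 5 7 8)(4 6)
  after g: (1 6 8 3 5)(2 7 4)
  after f': (2 6 3)(5 8 7)
  after r': (1 2 4 6 5 3)
  after r': (2 6 7 8 3)

r' g f' r' r'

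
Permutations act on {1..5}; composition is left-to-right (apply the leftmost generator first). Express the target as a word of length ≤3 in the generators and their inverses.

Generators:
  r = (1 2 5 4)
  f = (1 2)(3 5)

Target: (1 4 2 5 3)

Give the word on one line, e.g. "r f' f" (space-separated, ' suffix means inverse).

  after f': (1 2)(3 5)
  after r': (2 4 5 3)
  after r': (1 4 2 5 3)

f' r' r'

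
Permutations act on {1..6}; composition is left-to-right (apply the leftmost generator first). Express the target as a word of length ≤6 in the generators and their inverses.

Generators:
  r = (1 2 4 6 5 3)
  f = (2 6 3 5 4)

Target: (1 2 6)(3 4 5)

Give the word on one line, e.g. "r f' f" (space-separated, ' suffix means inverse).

  after r': (1 3 5 6 4 2)
  after f: (1 5 3 4 6 2)
  after r': (1 6)(2 3)
  after f': (1 2 6)(3 4 5)

r' f r' f'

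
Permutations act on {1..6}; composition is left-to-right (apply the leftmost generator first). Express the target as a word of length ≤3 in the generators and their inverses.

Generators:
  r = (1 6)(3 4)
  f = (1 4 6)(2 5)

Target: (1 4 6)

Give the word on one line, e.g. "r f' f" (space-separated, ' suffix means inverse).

  after f': (1 6 4)(2 5)
  after f': (1 4 6)

f' f'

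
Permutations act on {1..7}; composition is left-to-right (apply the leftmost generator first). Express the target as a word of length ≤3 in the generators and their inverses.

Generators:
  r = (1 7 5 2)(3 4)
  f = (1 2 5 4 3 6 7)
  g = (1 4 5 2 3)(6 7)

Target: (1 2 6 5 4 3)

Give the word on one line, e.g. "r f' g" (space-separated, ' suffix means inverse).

f' r g

  after f': (1 7 6 3 4 5 2)
  after r: (1 5)(2 7 6 4)
  after g: (1 2 6 5 4 3)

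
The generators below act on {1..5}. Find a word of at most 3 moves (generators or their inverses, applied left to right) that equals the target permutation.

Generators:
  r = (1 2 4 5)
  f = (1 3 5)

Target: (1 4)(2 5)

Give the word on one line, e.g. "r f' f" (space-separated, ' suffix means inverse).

  after r': (1 5 4 2)
  after r': (1 4)(2 5)

r' r'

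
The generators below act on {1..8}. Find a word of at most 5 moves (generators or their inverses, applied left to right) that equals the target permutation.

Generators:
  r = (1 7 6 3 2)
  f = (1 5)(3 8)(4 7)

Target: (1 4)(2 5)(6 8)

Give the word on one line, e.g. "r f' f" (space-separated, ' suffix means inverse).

  after r: (1 7 6 3 2)
  after f: (1 4 7 6 8 3 2 5)
  after r': (1 4)(2 5)(6 8)

r f r'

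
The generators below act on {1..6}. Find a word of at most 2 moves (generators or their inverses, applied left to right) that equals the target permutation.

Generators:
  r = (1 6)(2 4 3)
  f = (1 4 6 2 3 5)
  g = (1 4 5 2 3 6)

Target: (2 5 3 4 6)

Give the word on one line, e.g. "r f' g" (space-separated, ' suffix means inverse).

g' r

  after g': (1 6 3 2 5 4)
  after r: (2 5 3 4 6)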